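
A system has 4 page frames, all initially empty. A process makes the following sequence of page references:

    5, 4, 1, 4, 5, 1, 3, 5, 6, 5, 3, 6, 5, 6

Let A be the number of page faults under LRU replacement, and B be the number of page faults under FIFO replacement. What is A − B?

Under LRU: F F F . . . F . F . . . . . → 5 faults.
Under FIFO: F F F . . . F . F F . . . . → 6 faults.
A − B = 5 − 6 = -1.

-1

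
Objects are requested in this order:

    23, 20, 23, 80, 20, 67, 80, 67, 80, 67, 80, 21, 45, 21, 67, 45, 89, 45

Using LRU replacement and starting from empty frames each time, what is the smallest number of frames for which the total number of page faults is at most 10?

f=1: 18 faults
f=2: 11 faults
f=3: 8 faults
f=4: 7 faults
f=5: 7 faults
f=6: 7 faults
f=7: 7 faults
Smallest f with faults ≤ 10 is 3.

3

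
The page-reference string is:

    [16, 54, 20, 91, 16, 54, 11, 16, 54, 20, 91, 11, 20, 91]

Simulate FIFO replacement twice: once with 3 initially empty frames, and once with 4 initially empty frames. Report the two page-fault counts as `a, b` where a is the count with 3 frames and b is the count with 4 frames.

9, 10

3 frames: F F F F F F F . . F F . . . → 9 faults.
4 frames: F F F F . . F F F F F F . . → 10 faults.
10 > 9: adding a frame increased faults — Belady's anomaly.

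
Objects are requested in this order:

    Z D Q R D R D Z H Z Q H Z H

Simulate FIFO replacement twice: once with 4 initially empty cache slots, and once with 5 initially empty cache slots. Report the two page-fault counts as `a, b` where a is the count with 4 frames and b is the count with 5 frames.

6, 5

4 frames: F F F F . . . . F F . . . . → 6 faults.
5 frames: F F F F . . . . F . . . . . → 5 faults.
5 < 6: adding a frame reduced faults, as is typical.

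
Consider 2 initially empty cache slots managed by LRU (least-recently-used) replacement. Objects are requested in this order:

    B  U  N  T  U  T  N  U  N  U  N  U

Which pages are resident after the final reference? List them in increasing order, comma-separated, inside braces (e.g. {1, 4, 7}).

{N, U}

B → miss, frames (B)
U → miss, frames (B U)
N → miss, evict B, frames (U N)
T → miss, evict U, frames (N T)
U → miss, evict N, frames (T U)
T → hit
N → miss, evict U, frames (T N)
U → miss, evict T, frames (N U)
N → hit
U → hit
N → hit
U → hit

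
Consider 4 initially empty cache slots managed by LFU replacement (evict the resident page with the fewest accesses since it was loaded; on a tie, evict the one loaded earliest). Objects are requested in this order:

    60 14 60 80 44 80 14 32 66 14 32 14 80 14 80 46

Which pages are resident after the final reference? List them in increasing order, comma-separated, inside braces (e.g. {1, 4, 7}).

{14, 46, 60, 80}

60: fault, frames {60}
14: fault, frames {60,14}
60: hit
80: fault, frames {60,14,80}
44: fault, frames {60,14,80,44}
80: hit
14: hit
32: fault, evict 44, frames {60,14,80,32}
66: fault, evict 32, frames {60,14,80,66}
14: hit
32: fault, evict 66, frames {60,14,80,32}
14: hit
80: hit
14: hit
80: hit
46: fault, evict 32, frames {60,14,80,46}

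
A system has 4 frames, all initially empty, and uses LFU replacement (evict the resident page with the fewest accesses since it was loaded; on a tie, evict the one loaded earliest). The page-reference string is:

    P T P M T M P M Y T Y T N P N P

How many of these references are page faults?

P → fault, frames {P}
T → fault, frames {P,T}
P → hit
M → fault, frames {P,T,M}
T → hit
M → hit
P → hit
M → hit
Y → fault, frames {P,T,M,Y}
T → hit
Y → hit
T → hit
N → fault, evict Y, frames {P,T,M,N}
P → hit
N → hit
P → hit
Page faults: 5.

5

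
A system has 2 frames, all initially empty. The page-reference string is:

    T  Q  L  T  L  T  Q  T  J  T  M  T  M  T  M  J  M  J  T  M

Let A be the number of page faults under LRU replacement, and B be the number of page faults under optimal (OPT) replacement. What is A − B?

2

Under LRU: F F F F . . F . F . F . . . . F . . F F → 10 faults.
Under OPT: F F F . . . F . F . F . . . . F . . F . → 8 faults.
A − B = 10 − 8 = 2.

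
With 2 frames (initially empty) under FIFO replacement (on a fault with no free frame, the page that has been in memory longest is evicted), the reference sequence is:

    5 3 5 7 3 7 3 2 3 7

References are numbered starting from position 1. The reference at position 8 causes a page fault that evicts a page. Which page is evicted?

pos 1: 5 → fault, frames [5]
pos 2: 3 → fault, frames [5, 3]
pos 3: 5 → hit
pos 4: 7 → fault, evict 5, frames [3, 7]
pos 5: 3 → hit
pos 6: 7 → hit
pos 7: 3 → hit
pos 8: 2 → fault, evict 3, frames [7, 2]
At position 8, page 3 is evicted.

3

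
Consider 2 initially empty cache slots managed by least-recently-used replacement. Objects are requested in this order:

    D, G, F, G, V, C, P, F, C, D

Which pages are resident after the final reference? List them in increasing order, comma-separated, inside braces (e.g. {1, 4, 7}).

D: miss, frames (D)
G: miss, frames (D G)
F: miss, evict D, frames (G F)
G: hit
V: miss, evict F, frames (G V)
C: miss, evict G, frames (V C)
P: miss, evict V, frames (C P)
F: miss, evict C, frames (P F)
C: miss, evict P, frames (F C)
D: miss, evict F, frames (C D)

{C, D}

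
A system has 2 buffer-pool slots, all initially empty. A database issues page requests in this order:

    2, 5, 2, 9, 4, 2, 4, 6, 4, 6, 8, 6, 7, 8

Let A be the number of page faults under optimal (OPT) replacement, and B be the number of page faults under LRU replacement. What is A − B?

Under OPT: F F . F F . . F . . F . F . → 7 faults.
Under LRU: F F . F F F . F . . F . F F → 9 faults.
A − B = 7 − 9 = -2.

-2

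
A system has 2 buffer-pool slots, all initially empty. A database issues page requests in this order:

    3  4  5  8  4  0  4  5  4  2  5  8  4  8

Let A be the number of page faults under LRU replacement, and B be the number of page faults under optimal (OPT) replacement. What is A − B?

Under LRU: F F F F F F . F . F F F F . → 11 faults.
Under OPT: F F F F . F . F . F . F F . → 9 faults.
A − B = 11 − 9 = 2.

2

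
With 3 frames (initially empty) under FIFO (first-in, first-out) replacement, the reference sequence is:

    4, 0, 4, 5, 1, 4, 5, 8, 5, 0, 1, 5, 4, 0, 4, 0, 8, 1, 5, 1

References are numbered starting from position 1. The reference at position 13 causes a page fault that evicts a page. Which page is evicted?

5

pos 1: 4: fault, frames {4}
pos 2: 0: fault, frames {4,0}
pos 3: 4: hit
pos 4: 5: fault, frames {4,0,5}
pos 5: 1: fault, evict 4, frames {0,5,1}
pos 6: 4: fault, evict 0, frames {5,1,4}
pos 7: 5: hit
pos 8: 8: fault, evict 5, frames {1,4,8}
pos 9: 5: fault, evict 1, frames {4,8,5}
pos 10: 0: fault, evict 4, frames {8,5,0}
pos 11: 1: fault, evict 8, frames {5,0,1}
pos 12: 5: hit
pos 13: 4: fault, evict 5, frames {0,1,4}
At position 13, page 5 is evicted.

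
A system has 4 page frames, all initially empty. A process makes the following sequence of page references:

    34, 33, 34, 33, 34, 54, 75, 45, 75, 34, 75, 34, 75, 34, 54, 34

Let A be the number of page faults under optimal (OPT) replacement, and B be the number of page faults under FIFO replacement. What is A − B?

-1

Under OPT: F F . . . F F F . . . . . . . . → 5 faults.
Under FIFO: F F . . . F F F . F . . . . . . → 6 faults.
A − B = 5 − 6 = -1.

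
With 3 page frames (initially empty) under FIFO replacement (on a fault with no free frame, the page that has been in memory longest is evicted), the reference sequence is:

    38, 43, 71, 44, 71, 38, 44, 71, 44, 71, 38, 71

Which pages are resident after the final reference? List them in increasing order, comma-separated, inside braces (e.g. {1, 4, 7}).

{38, 44, 71}

38: fault, frames (38)
43: fault, frames (38 43)
71: fault, frames (38 43 71)
44: fault, evict 38, frames (43 71 44)
71: hit
38: fault, evict 43, frames (71 44 38)
44: hit
71: hit
44: hit
71: hit
38: hit
71: hit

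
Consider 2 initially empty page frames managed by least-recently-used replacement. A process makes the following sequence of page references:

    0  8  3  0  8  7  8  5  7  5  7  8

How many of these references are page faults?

0 → fault, frames (0)
8 → fault, frames (0 8)
3 → fault, evict 0, frames (8 3)
0 → fault, evict 8, frames (3 0)
8 → fault, evict 3, frames (0 8)
7 → fault, evict 0, frames (8 7)
8 → hit
5 → fault, evict 7, frames (8 5)
7 → fault, evict 8, frames (5 7)
5 → hit
7 → hit
8 → fault, evict 5, frames (7 8)
Page faults: 9.

9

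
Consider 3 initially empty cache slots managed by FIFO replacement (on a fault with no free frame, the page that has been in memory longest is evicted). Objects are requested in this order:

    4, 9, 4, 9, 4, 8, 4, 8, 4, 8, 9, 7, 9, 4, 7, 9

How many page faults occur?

6

4 -> fault, frames [4]
9 -> fault, frames [4, 9]
4 -> hit
9 -> hit
4 -> hit
8 -> fault, frames [4, 9, 8]
4 -> hit
8 -> hit
4 -> hit
8 -> hit
9 -> hit
7 -> fault, evict 4, frames [9, 8, 7]
9 -> hit
4 -> fault, evict 9, frames [8, 7, 4]
7 -> hit
9 -> fault, evict 8, frames [7, 4, 9]
Page faults: 6.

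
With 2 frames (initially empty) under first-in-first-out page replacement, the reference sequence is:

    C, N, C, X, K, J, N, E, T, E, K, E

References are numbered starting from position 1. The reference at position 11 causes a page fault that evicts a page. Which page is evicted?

E

pos 1: C -> miss, frames {C}
pos 2: N -> miss, frames {C,N}
pos 3: C -> hit
pos 4: X -> miss, evict C, frames {N,X}
pos 5: K -> miss, evict N, frames {X,K}
pos 6: J -> miss, evict X, frames {K,J}
pos 7: N -> miss, evict K, frames {J,N}
pos 8: E -> miss, evict J, frames {N,E}
pos 9: T -> miss, evict N, frames {E,T}
pos 10: E -> hit
pos 11: K -> miss, evict E, frames {T,K}
At position 11, page E is evicted.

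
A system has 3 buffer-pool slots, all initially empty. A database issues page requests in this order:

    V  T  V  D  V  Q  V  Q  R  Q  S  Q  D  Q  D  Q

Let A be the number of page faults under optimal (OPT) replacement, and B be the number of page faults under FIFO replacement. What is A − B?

-3

Under OPT: F F . F . F . . F . F . . . . . → 6 faults.
Under FIFO: F F . F . F F . F . F F F . . . → 9 faults.
A − B = 6 − 9 = -3.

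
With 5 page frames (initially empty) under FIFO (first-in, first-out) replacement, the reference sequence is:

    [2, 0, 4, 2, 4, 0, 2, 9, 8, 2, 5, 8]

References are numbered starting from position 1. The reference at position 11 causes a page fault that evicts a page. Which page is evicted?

pos 1: 2 → fault, frames {2}
pos 2: 0 → fault, frames {2,0}
pos 3: 4 → fault, frames {2,0,4}
pos 4: 2 → hit
pos 5: 4 → hit
pos 6: 0 → hit
pos 7: 2 → hit
pos 8: 9 → fault, frames {2,0,4,9}
pos 9: 8 → fault, frames {2,0,4,9,8}
pos 10: 2 → hit
pos 11: 5 → fault, evict 2, frames {0,4,9,8,5}
At position 11, page 2 is evicted.

2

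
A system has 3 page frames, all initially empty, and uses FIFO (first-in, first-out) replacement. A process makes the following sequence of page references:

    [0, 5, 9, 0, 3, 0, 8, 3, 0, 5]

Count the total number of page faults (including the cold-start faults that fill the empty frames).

7

0: miss, frames (0)
5: miss, frames (0 5)
9: miss, frames (0 5 9)
0: hit
3: miss, evict 0, frames (5 9 3)
0: miss, evict 5, frames (9 3 0)
8: miss, evict 9, frames (3 0 8)
3: hit
0: hit
5: miss, evict 3, frames (0 8 5)
Page faults: 7.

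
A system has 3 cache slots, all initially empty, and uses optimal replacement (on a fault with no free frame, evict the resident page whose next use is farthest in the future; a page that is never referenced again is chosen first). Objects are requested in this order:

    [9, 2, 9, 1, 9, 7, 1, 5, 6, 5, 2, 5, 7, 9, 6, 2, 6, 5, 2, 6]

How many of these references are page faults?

9

9 → miss, frames (9)
2 → miss, frames (9 2)
9 → hit
1 → miss, frames (9 2 1)
9 → hit
7 → miss, evict 9, frames (2 1 7)
1 → hit
5 → miss, evict 1, frames (2 7 5)
6 → miss, evict 7, frames (2 5 6)
5 → hit
2 → hit
5 → hit
7 → miss, evict 5, frames (2 6 7)
9 → miss, evict 7, frames (2 6 9)
6 → hit
2 → hit
6 → hit
5 → miss, evict 9, frames (2 6 5)
2 → hit
6 → hit
Page faults: 9.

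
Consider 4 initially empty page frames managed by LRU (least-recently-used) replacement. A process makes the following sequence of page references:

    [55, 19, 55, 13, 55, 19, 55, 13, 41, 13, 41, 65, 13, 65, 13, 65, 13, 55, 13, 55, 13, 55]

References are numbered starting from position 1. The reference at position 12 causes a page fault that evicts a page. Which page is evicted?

19

pos 1: 55: fault, frames (55)
pos 2: 19: fault, frames (55 19)
pos 3: 55: hit
pos 4: 13: fault, frames (19 55 13)
pos 5: 55: hit
pos 6: 19: hit
pos 7: 55: hit
pos 8: 13: hit
pos 9: 41: fault, frames (19 55 13 41)
pos 10: 13: hit
pos 11: 41: hit
pos 12: 65: fault, evict 19, frames (55 13 41 65)
At position 12, page 19 is evicted.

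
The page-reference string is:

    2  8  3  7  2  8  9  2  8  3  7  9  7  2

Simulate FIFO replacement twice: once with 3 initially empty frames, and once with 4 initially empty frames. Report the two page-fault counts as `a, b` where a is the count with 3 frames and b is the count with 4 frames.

10, 11

3 frames: F F F F F F F . . F F . . F → 10 faults.
4 frames: F F F F . . F F F F F F . F → 11 faults.
11 > 10: adding a frame increased faults — Belady's anomaly.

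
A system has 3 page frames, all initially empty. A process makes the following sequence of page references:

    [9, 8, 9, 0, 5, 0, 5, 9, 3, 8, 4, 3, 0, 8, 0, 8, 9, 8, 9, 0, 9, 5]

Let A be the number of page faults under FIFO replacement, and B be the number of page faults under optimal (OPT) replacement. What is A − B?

2

Under FIFO: F F . F F . . F F F F . F . . . F F . . . F → 12 faults.
Under OPT: F F . F F . . . F F F . . F . . F . . . . F → 10 faults.
A − B = 12 − 10 = 2.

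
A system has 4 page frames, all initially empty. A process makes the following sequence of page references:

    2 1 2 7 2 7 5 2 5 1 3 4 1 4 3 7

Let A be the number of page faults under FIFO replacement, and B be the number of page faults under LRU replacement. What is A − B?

1

Under FIFO: F F . F . . F . . . F F F . . F → 8 faults.
Under LRU: F F . F . . F . . . F F . . . F → 7 faults.
A − B = 8 − 7 = 1.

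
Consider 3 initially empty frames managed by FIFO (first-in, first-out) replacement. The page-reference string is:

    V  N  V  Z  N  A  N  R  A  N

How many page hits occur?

V -> fault, frames (V)
N -> fault, frames (V N)
V -> hit
Z -> fault, frames (V N Z)
N -> hit
A -> fault, evict V, frames (N Z A)
N -> hit
R -> fault, evict N, frames (Z A R)
A -> hit
N -> fault, evict Z, frames (A R N)
Hits: 4.

4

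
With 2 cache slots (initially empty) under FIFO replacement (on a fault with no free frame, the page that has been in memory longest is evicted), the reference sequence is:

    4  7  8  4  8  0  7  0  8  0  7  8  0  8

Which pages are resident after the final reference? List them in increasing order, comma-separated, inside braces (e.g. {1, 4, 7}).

4 → fault, frames [4]
7 → fault, frames [4, 7]
8 → fault, evict 4, frames [7, 8]
4 → fault, evict 7, frames [8, 4]
8 → hit
0 → fault, evict 8, frames [4, 0]
7 → fault, evict 4, frames [0, 7]
0 → hit
8 → fault, evict 0, frames [7, 8]
0 → fault, evict 7, frames [8, 0]
7 → fault, evict 8, frames [0, 7]
8 → fault, evict 0, frames [7, 8]
0 → fault, evict 7, frames [8, 0]
8 → hit

{0, 8}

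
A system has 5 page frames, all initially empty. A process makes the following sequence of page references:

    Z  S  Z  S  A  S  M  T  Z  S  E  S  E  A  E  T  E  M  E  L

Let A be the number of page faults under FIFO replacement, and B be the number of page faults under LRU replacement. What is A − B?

Under FIFO: F F . . F . F F . . F . . . . . . . . F → 7 faults.
Under LRU: F F . . F . F F . . F . . F . . . F . F → 9 faults.
A − B = 7 − 9 = -2.

-2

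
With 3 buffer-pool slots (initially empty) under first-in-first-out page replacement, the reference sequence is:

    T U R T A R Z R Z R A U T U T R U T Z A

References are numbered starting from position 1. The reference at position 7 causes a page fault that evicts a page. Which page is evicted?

pos 1: T: fault, frames (T)
pos 2: U: fault, frames (T U)
pos 3: R: fault, frames (T U R)
pos 4: T: hit
pos 5: A: fault, evict T, frames (U R A)
pos 6: R: hit
pos 7: Z: fault, evict U, frames (R A Z)
At position 7, page U is evicted.

U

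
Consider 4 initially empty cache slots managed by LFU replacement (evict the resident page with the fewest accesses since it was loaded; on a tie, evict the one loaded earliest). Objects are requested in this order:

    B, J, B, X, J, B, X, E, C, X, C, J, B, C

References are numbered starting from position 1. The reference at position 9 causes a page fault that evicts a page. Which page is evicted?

E

pos 1: B → miss, frames {B}
pos 2: J → miss, frames {B,J}
pos 3: B → hit
pos 4: X → miss, frames {B,J,X}
pos 5: J → hit
pos 6: B → hit
pos 7: X → hit
pos 8: E → miss, frames {B,J,X,E}
pos 9: C → miss, evict E, frames {B,J,X,C}
At position 9, page E is evicted.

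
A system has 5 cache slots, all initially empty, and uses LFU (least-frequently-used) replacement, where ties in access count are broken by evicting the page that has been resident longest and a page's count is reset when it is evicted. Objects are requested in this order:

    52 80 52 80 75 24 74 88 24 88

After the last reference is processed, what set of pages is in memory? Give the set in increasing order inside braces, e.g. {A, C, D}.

{24, 52, 74, 80, 88}

52 -> fault, frames {52}
80 -> fault, frames {52,80}
52 -> hit
80 -> hit
75 -> fault, frames {52,80,75}
24 -> fault, frames {52,80,75,24}
74 -> fault, frames {52,80,75,24,74}
88 -> fault, evict 75, frames {52,80,24,74,88}
24 -> hit
88 -> hit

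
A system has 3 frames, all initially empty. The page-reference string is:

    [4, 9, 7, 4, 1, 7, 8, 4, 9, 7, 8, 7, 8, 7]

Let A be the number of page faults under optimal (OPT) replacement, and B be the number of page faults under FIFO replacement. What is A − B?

-3

Under OPT: F F F . F . F . F . . . . . → 6 faults.
Under FIFO: F F F . F . F F F F F . . . → 9 faults.
A − B = 6 − 9 = -3.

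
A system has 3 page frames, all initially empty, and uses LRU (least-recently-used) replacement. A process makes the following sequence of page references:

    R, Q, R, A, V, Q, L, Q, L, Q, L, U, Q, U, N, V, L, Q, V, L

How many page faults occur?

R -> fault, frames [R]
Q -> fault, frames [R, Q]
R -> hit
A -> fault, frames [Q, R, A]
V -> fault, evict Q, frames [R, A, V]
Q -> fault, evict R, frames [A, V, Q]
L -> fault, evict A, frames [V, Q, L]
Q -> hit
L -> hit
Q -> hit
L -> hit
U -> fault, evict V, frames [Q, L, U]
Q -> hit
U -> hit
N -> fault, evict L, frames [Q, U, N]
V -> fault, evict Q, frames [U, N, V]
L -> fault, evict U, frames [N, V, L]
Q -> fault, evict N, frames [V, L, Q]
V -> hit
L -> hit
Page faults: 11.

11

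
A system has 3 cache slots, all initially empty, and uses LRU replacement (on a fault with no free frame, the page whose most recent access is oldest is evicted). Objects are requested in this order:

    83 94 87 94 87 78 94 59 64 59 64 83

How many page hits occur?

5

83 -> miss, frames (83)
94 -> miss, frames (83 94)
87 -> miss, frames (83 94 87)
94 -> hit
87 -> hit
78 -> miss, evict 83, frames (94 87 78)
94 -> hit
59 -> miss, evict 87, frames (78 94 59)
64 -> miss, evict 78, frames (94 59 64)
59 -> hit
64 -> hit
83 -> miss, evict 94, frames (59 64 83)
Hits: 5.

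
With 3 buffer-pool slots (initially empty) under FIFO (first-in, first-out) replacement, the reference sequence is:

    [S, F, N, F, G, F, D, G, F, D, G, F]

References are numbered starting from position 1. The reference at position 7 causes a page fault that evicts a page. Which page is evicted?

pos 1: S: miss, frames (S)
pos 2: F: miss, frames (S F)
pos 3: N: miss, frames (S F N)
pos 4: F: hit
pos 5: G: miss, evict S, frames (F N G)
pos 6: F: hit
pos 7: D: miss, evict F, frames (N G D)
At position 7, page F is evicted.

F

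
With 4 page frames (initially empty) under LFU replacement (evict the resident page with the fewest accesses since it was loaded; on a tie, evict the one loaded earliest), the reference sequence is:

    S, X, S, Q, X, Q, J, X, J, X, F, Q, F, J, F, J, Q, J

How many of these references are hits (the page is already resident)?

13

S: fault, frames [S]
X: fault, frames [S, X]
S: hit
Q: fault, frames [S, X, Q]
X: hit
Q: hit
J: fault, frames [S, X, Q, J]
X: hit
J: hit
X: hit
F: fault, evict S, frames [X, Q, J, F]
Q: hit
F: hit
J: hit
F: hit
J: hit
Q: hit
J: hit
Hits: 13.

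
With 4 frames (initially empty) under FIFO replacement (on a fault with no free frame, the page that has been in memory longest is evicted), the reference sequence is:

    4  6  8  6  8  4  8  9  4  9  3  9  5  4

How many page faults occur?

4 -> miss, frames (4)
6 -> miss, frames (4 6)
8 -> miss, frames (4 6 8)
6 -> hit
8 -> hit
4 -> hit
8 -> hit
9 -> miss, frames (4 6 8 9)
4 -> hit
9 -> hit
3 -> miss, evict 4, frames (6 8 9 3)
9 -> hit
5 -> miss, evict 6, frames (8 9 3 5)
4 -> miss, evict 8, frames (9 3 5 4)
Page faults: 7.

7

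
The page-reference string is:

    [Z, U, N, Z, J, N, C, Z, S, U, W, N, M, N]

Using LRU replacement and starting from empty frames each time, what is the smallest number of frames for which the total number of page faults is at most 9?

6

f=1: 14 faults
f=2: 13 faults
f=3: 11 faults
f=4: 10 faults
f=5: 10 faults
f=6: 8 faults
f=7: 8 faults
f=8: 8 faults
Smallest f with faults ≤ 9 is 6.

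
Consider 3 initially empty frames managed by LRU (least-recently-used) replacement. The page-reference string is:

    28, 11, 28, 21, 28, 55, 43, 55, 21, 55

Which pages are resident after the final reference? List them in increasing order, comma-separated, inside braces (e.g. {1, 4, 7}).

28 → miss, frames (28)
11 → miss, frames (28 11)
28 → hit
21 → miss, frames (11 28 21)
28 → hit
55 → miss, evict 11, frames (21 28 55)
43 → miss, evict 21, frames (28 55 43)
55 → hit
21 → miss, evict 28, frames (43 55 21)
55 → hit

{21, 43, 55}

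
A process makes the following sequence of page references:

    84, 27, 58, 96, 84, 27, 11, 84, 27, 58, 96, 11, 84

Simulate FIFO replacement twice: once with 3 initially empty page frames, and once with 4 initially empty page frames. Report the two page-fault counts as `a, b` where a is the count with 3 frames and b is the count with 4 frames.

3 frames: F F F F F F F . . F F . F → 10 faults.
4 frames: F F F F . . F F F F F F F → 11 faults.
11 > 10: adding a frame increased faults — Belady's anomaly.

10, 11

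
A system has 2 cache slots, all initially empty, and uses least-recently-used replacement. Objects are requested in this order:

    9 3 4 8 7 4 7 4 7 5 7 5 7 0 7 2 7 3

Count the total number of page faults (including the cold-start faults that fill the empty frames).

9 -> miss, frames (9)
3 -> miss, frames (9 3)
4 -> miss, evict 9, frames (3 4)
8 -> miss, evict 3, frames (4 8)
7 -> miss, evict 4, frames (8 7)
4 -> miss, evict 8, frames (7 4)
7 -> hit
4 -> hit
7 -> hit
5 -> miss, evict 4, frames (7 5)
7 -> hit
5 -> hit
7 -> hit
0 -> miss, evict 5, frames (7 0)
7 -> hit
2 -> miss, evict 0, frames (7 2)
7 -> hit
3 -> miss, evict 2, frames (7 3)
Page faults: 10.

10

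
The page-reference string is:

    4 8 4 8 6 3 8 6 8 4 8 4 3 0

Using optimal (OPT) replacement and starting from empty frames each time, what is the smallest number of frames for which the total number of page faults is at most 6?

f=1: 14 faults
f=2: 8 faults
f=3: 6 faults
f=4: 5 faults
f=5: 5 faults
Smallest f with faults ≤ 6 is 3.

3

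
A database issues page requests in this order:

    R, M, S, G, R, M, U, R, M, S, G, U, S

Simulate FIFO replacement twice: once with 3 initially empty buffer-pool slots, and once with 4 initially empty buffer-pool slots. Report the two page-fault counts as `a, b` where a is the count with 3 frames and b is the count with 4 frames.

3 frames: F F F F F F F . . F F . . → 9 faults.
4 frames: F F F F . . F F F F F F . → 10 faults.
10 > 9: adding a frame increased faults — Belady's anomaly.

9, 10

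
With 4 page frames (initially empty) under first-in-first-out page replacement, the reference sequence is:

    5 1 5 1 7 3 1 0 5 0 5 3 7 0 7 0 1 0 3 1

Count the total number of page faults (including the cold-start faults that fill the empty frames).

7

5 → fault, frames (5)
1 → fault, frames (5 1)
5 → hit
1 → hit
7 → fault, frames (5 1 7)
3 → fault, frames (5 1 7 3)
1 → hit
0 → fault, evict 5, frames (1 7 3 0)
5 → fault, evict 1, frames (7 3 0 5)
0 → hit
5 → hit
3 → hit
7 → hit
0 → hit
7 → hit
0 → hit
1 → fault, evict 7, frames (3 0 5 1)
0 → hit
3 → hit
1 → hit
Page faults: 7.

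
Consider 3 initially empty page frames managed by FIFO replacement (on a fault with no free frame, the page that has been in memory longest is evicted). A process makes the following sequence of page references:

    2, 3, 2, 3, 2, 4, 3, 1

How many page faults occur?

2 -> fault, frames {2}
3 -> fault, frames {2,3}
2 -> hit
3 -> hit
2 -> hit
4 -> fault, frames {2,3,4}
3 -> hit
1 -> fault, evict 2, frames {3,4,1}
Page faults: 4.

4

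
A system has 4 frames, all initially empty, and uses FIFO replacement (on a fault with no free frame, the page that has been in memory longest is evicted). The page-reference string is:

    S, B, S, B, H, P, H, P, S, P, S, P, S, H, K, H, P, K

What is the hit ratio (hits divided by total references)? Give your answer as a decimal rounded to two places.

0.72

S → fault, frames [S]
B → fault, frames [S, B]
S → hit
B → hit
H → fault, frames [S, B, H]
P → fault, frames [S, B, H, P]
H → hit
P → hit
S → hit
P → hit
S → hit
P → hit
S → hit
H → hit
K → fault, evict S, frames [B, H, P, K]
H → hit
P → hit
K → hit
Hits: 13 of 18 references → 13/18 = 0.7222.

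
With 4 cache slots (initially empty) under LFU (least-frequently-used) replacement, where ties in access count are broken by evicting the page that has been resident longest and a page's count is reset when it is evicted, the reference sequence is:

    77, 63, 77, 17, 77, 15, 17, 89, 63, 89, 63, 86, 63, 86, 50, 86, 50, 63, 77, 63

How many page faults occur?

77 → miss, frames {77}
63 → miss, frames {77,63}
77 → hit
17 → miss, frames {77,63,17}
77 → hit
15 → miss, frames {77,63,17,15}
17 → hit
89 → miss, evict 63, frames {77,17,15,89}
63 → miss, evict 15, frames {77,17,89,63}
89 → hit
63 → hit
86 → miss, evict 17, frames {77,89,63,86}
63 → hit
86 → hit
50 → miss, evict 89, frames {77,63,86,50}
86 → hit
50 → hit
63 → hit
77 → hit
63 → hit
Page faults: 8.

8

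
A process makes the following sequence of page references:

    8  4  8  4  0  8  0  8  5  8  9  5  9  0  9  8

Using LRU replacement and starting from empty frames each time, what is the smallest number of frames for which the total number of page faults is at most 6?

4

f=1: 16 faults
f=2: 9 faults
f=3: 7 faults
f=4: 5 faults
f=5: 5 faults
Smallest f with faults ≤ 6 is 4.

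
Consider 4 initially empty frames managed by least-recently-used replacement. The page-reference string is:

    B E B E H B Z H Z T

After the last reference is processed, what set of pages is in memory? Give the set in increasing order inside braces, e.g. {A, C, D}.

{B, H, T, Z}

B → miss, frames [B]
E → miss, frames [B, E]
B → hit
E → hit
H → miss, frames [B, E, H]
B → hit
Z → miss, frames [E, H, B, Z]
H → hit
Z → hit
T → miss, evict E, frames [B, H, Z, T]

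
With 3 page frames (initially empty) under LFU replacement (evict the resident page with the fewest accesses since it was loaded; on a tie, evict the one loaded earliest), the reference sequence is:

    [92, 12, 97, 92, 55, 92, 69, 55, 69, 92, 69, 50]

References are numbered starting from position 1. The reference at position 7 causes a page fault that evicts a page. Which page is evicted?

97

pos 1: 92 -> fault, frames {92}
pos 2: 12 -> fault, frames {92,12}
pos 3: 97 -> fault, frames {92,12,97}
pos 4: 92 -> hit
pos 5: 55 -> fault, evict 12, frames {92,97,55}
pos 6: 92 -> hit
pos 7: 69 -> fault, evict 97, frames {92,55,69}
At position 7, page 97 is evicted.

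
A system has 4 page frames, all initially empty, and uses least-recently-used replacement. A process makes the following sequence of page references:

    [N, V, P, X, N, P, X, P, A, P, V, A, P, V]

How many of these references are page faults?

6

N -> miss, frames [N]
V -> miss, frames [N, V]
P -> miss, frames [N, V, P]
X -> miss, frames [N, V, P, X]
N -> hit
P -> hit
X -> hit
P -> hit
A -> miss, evict V, frames [N, X, P, A]
P -> hit
V -> miss, evict N, frames [X, A, P, V]
A -> hit
P -> hit
V -> hit
Page faults: 6.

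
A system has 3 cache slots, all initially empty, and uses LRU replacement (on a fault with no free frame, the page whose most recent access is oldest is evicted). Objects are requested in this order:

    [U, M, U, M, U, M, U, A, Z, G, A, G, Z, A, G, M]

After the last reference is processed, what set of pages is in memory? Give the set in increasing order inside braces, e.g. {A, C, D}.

{A, G, M}

U -> fault, frames (U)
M -> fault, frames (U M)
U -> hit
M -> hit
U -> hit
M -> hit
U -> hit
A -> fault, frames (M U A)
Z -> fault, evict M, frames (U A Z)
G -> fault, evict U, frames (A Z G)
A -> hit
G -> hit
Z -> hit
A -> hit
G -> hit
M -> fault, evict Z, frames (A G M)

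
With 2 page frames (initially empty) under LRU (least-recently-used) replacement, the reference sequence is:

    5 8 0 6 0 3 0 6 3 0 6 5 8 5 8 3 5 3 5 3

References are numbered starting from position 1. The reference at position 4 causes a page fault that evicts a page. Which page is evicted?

pos 1: 5 -> miss, frames (5)
pos 2: 8 -> miss, frames (5 8)
pos 3: 0 -> miss, evict 5, frames (8 0)
pos 4: 6 -> miss, evict 8, frames (0 6)
At position 4, page 8 is evicted.

8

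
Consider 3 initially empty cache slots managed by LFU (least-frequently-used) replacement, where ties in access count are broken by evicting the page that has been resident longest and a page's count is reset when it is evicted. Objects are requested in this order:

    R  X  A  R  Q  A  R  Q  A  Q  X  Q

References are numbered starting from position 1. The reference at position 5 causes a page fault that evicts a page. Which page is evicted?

pos 1: R -> miss, frames (R)
pos 2: X -> miss, frames (R X)
pos 3: A -> miss, frames (R X A)
pos 4: R -> hit
pos 5: Q -> miss, evict X, frames (R A Q)
At position 5, page X is evicted.

X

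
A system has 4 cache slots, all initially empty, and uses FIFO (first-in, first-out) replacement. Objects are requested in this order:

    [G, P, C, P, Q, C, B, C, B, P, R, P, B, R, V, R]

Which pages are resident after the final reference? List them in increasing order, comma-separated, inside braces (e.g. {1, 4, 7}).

G: fault, frames (G)
P: fault, frames (G P)
C: fault, frames (G P C)
P: hit
Q: fault, frames (G P C Q)
C: hit
B: fault, evict G, frames (P C Q B)
C: hit
B: hit
P: hit
R: fault, evict P, frames (C Q B R)
P: fault, evict C, frames (Q B R P)
B: hit
R: hit
V: fault, evict Q, frames (B R P V)
R: hit

{B, P, R, V}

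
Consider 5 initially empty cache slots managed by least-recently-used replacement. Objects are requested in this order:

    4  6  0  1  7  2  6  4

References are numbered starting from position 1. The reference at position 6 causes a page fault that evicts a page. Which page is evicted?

pos 1: 4 → fault, frames [4]
pos 2: 6 → fault, frames [4, 6]
pos 3: 0 → fault, frames [4, 6, 0]
pos 4: 1 → fault, frames [4, 6, 0, 1]
pos 5: 7 → fault, frames [4, 6, 0, 1, 7]
pos 6: 2 → fault, evict 4, frames [6, 0, 1, 7, 2]
At position 6, page 4 is evicted.

4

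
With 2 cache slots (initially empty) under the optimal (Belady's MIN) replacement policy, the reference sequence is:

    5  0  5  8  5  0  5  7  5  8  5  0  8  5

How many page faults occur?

5 -> fault, frames [5]
0 -> fault, frames [5, 0]
5 -> hit
8 -> fault, evict 0, frames [5, 8]
5 -> hit
0 -> fault, evict 8, frames [5, 0]
5 -> hit
7 -> fault, evict 0, frames [5, 7]
5 -> hit
8 -> fault, evict 7, frames [5, 8]
5 -> hit
0 -> fault, evict 5, frames [8, 0]
8 -> hit
5 -> fault, evict 0, frames [8, 5]
Page faults: 8.

8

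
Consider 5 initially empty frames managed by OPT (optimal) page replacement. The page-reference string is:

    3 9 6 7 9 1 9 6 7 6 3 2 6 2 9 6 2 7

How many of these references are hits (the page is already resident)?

12

3: miss, frames {3}
9: miss, frames {3,9}
6: miss, frames {3,9,6}
7: miss, frames {3,9,6,7}
9: hit
1: miss, frames {3,9,6,7,1}
9: hit
6: hit
7: hit
6: hit
3: hit
2: miss, evict 1, frames {3,9,6,7,2}
6: hit
2: hit
9: hit
6: hit
2: hit
7: hit
Hits: 12.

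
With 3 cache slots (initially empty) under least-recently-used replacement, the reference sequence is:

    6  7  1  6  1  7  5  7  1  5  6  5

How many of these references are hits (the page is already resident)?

7

6 -> miss, frames (6)
7 -> miss, frames (6 7)
1 -> miss, frames (6 7 1)
6 -> hit
1 -> hit
7 -> hit
5 -> miss, evict 6, frames (1 7 5)
7 -> hit
1 -> hit
5 -> hit
6 -> miss, evict 7, frames (1 5 6)
5 -> hit
Hits: 7.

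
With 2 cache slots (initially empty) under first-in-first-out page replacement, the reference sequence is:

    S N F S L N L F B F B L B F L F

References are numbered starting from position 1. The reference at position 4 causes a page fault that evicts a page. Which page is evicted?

N

pos 1: S → miss, frames (S)
pos 2: N → miss, frames (S N)
pos 3: F → miss, evict S, frames (N F)
pos 4: S → miss, evict N, frames (F S)
At position 4, page N is evicted.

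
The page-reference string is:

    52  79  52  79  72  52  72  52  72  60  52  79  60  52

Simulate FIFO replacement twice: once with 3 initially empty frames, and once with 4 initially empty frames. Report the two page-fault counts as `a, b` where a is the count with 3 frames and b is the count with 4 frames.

3 frames: F F . . F . . . . F F F . . → 6 faults.
4 frames: F F . . F . . . . F . . . . → 4 faults.
4 < 6: adding a frame reduced faults, as is typical.

6, 4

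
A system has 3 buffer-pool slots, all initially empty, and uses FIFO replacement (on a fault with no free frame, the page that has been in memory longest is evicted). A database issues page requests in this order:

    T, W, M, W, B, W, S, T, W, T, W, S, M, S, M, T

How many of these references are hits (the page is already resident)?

T -> miss, frames [T]
W -> miss, frames [T, W]
M -> miss, frames [T, W, M]
W -> hit
B -> miss, evict T, frames [W, M, B]
W -> hit
S -> miss, evict W, frames [M, B, S]
T -> miss, evict M, frames [B, S, T]
W -> miss, evict B, frames [S, T, W]
T -> hit
W -> hit
S -> hit
M -> miss, evict S, frames [T, W, M]
S -> miss, evict T, frames [W, M, S]
M -> hit
T -> miss, evict W, frames [M, S, T]
Hits: 6.

6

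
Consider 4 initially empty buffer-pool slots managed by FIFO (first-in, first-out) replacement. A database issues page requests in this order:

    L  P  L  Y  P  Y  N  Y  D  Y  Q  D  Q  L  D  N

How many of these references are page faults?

7

L -> fault, frames (L)
P -> fault, frames (L P)
L -> hit
Y -> fault, frames (L P Y)
P -> hit
Y -> hit
N -> fault, frames (L P Y N)
Y -> hit
D -> fault, evict L, frames (P Y N D)
Y -> hit
Q -> fault, evict P, frames (Y N D Q)
D -> hit
Q -> hit
L -> fault, evict Y, frames (N D Q L)
D -> hit
N -> hit
Page faults: 7.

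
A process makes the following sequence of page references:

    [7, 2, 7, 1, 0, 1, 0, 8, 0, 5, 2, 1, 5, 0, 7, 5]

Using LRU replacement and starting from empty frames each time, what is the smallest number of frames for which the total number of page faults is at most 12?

2

f=1: 16 faults
f=2: 12 faults
f=3: 10 faults
f=4: 9 faults
f=5: 8 faults
f=6: 6 faults
Smallest f with faults ≤ 12 is 2.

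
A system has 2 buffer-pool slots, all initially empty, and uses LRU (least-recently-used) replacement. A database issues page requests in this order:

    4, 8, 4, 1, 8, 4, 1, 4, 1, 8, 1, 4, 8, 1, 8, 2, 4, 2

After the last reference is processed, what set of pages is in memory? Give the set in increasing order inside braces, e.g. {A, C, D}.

{2, 4}

4: miss, frames {4}
8: miss, frames {4,8}
4: hit
1: miss, evict 8, frames {4,1}
8: miss, evict 4, frames {1,8}
4: miss, evict 1, frames {8,4}
1: miss, evict 8, frames {4,1}
4: hit
1: hit
8: miss, evict 4, frames {1,8}
1: hit
4: miss, evict 8, frames {1,4}
8: miss, evict 1, frames {4,8}
1: miss, evict 4, frames {8,1}
8: hit
2: miss, evict 1, frames {8,2}
4: miss, evict 8, frames {2,4}
2: hit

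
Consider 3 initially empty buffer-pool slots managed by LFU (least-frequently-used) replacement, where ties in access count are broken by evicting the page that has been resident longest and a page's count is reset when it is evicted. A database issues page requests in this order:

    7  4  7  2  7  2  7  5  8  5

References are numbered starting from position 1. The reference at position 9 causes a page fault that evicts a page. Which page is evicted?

pos 1: 7: fault, frames [7]
pos 2: 4: fault, frames [7, 4]
pos 3: 7: hit
pos 4: 2: fault, frames [7, 4, 2]
pos 5: 7: hit
pos 6: 2: hit
pos 7: 7: hit
pos 8: 5: fault, evict 4, frames [7, 2, 5]
pos 9: 8: fault, evict 5, frames [7, 2, 8]
At position 9, page 5 is evicted.

5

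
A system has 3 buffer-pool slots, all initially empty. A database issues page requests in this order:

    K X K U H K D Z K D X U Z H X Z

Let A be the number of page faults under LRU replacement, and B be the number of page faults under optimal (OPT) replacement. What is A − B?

Under LRU: F F . F F . F F . . F F F F F . → 11 faults.
Under OPT: F F . F F . F F . . F F . F . . → 9 faults.
A − B = 11 − 9 = 2.

2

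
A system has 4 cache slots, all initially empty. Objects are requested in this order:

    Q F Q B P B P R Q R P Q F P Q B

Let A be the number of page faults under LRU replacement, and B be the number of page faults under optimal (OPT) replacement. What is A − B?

Under LRU: F F . F F . . F . . . . F . . F → 7 faults.
Under OPT: F F . F F . . F . . . . . . . F → 6 faults.
A − B = 7 − 6 = 1.

1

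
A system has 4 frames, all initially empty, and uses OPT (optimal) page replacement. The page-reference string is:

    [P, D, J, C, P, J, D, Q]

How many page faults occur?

P -> fault, frames {P}
D -> fault, frames {P,D}
J -> fault, frames {P,D,J}
C -> fault, frames {P,D,J,C}
P -> hit
J -> hit
D -> hit
Q -> fault, evict C, frames {P,D,J,Q}
Page faults: 5.

5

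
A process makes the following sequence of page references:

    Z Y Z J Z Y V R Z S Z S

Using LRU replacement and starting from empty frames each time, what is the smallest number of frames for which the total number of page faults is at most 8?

2

f=1: 12 faults
f=2: 8 faults
f=3: 7 faults
f=4: 6 faults
f=5: 6 faults
f=6: 6 faults
Smallest f with faults ≤ 8 is 2.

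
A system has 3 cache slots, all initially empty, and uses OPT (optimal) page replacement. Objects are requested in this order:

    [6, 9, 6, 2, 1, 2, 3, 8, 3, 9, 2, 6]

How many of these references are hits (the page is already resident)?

6 → fault, frames (6)
9 → fault, frames (6 9)
6 → hit
2 → fault, frames (6 9 2)
1 → fault, evict 6, frames (9 2 1)
2 → hit
3 → fault, evict 1, frames (9 2 3)
8 → fault, evict 2, frames (9 3 8)
3 → hit
9 → hit
2 → fault, evict 8, frames (9 3 2)
6 → fault, evict 2, frames (9 3 6)
Hits: 4.

4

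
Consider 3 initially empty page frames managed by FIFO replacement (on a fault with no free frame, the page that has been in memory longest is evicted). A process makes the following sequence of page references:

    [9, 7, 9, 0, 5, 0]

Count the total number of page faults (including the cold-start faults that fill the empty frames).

4

9: fault, frames (9)
7: fault, frames (9 7)
9: hit
0: fault, frames (9 7 0)
5: fault, evict 9, frames (7 0 5)
0: hit
Page faults: 4.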